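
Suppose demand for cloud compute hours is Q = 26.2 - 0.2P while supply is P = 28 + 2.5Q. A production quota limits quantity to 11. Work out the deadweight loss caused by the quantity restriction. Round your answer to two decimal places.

Rewriting demand in inverse form: P = 131 - 5Q.
Without the quota, 131 - 5Q = 28 + 2.5Q gives Q* = 13.7333.
At Q = 11 the demand price is 131 - 5(11) = 76 and the supply price is 28 + 2.5(11) = 55.5.
DWL = (1/2)(gap between curves at 11) x (Q* - 11) = (1/2)(20.5)(2.7333) = 28.0167.

28.02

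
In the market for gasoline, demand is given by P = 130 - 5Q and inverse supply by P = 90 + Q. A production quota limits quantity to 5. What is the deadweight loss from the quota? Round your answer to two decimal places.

8.33

Unrestricted equilibrium: Q* = (130 - 90)/(5 + 1) = 6.6667.
At Q = 5 the demand price is 130 - 5(5) = 105 and the supply price is 90 + (5) = 95.
DWL = (1/2)(gap between curves at 5) x (Q* - 5) = (1/2)(10)(1.6667) = 8.3333.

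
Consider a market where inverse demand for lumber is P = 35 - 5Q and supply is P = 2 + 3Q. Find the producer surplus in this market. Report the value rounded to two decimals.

Set 35 - 5Q = 2 + 3Q, which gives 33 = 8Q, so Q* = 4.125 and P* = 35 - 5(4.125) = 14.375.
PS is the area between P* and the supply curve from 0 to Q*: (1/2)(4.125)(12.375) = 25.5234.

25.52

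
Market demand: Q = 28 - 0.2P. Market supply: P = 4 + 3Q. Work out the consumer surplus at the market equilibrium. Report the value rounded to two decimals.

722.50

Rewriting demand in inverse form: P = 140 - 5Q.
Setting demand equal to supply, 136 = 8Q, so Q* = 17 and P* = 55.
Consumer surplus is the triangle under demand above P*: (1/2)(17)(140 - 55) = (1/2)(17)(85) = 722.5.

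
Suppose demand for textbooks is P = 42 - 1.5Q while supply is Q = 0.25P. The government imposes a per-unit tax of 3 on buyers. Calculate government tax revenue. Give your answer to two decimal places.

21.27

Rewriting supply in inverse form: P = 4Q.
Without the tax, 42 - 1.5Q = 4Q so Q* = 7.6364 and P* = 30.5455.
A tax on buyers shifts demand down by 3: (42 - 3) - 1.5Q = 4Q, so Q_t = 7.0909. Buyers pay P_b = 31.3636; sellers receive P_s = P_b - 3 = 28.3636.
Tax revenue = t x Q_t = 3 x 7.0909 = 21.2727.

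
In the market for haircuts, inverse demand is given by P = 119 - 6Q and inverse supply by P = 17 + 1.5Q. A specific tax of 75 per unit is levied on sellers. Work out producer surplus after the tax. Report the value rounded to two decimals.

Pre-tax equilibrium: 119 - 6Q = 17 + 1.5Q gives Q* = 13.6, P* = 37.4.
With the tax, sellers need 75 more per unit: 119 - 6Q = 17 + 1.5Q + 75, so Q_t = 3.6. Buyers pay P_b = 97.4; sellers receive P_s = P_b - 75 = 22.4.
Producer surplus is the triangle above supply below P_s: (1/2)(3.6)(22.4 - 17) = 9.72.

9.72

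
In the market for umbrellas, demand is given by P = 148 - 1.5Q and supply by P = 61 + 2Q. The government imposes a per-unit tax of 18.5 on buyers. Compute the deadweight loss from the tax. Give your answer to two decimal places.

Pre-tax equilibrium: 148 - 1.5Q = 61 + 2Q gives Q* = 24.8571, P* = 110.7143.
A tax on buyers shifts demand down by 18.5: (148 - 18.5) - 1.5Q = 61 + 2Q, so Q_t = 19.5714. Buyers pay P_b = 118.6429; sellers receive P_s = P_b - 18.5 = 100.1429.
The welfare triangle lost has base Q* - Q_t = 5.2857 and height t = 18.5, so DWL = (1/2)(5.2857)(18.5) = 48.8929.

48.89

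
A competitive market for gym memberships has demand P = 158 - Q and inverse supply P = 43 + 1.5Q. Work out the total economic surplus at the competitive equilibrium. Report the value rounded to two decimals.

2645.00

Set 158 - Q = 43 + 1.5Q, which gives 115 = 2.5Q, so Q* = 46 and P* = 158 - (46) = 112.
Total surplus is the full triangle between the curves from 0 to Q*: (1/2)(46)(158 - 43) = 2645.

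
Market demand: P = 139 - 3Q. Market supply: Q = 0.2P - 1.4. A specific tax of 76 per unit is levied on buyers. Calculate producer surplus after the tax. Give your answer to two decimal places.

Rewriting supply in inverse form: P = 7 + 5Q.
Pre-tax equilibrium: 139 - 3Q = 7 + 5Q gives Q* = 16.5, P* = 89.5.
A tax on buyers shifts demand down by 76: (139 - 76) - 3Q = 7 + 5Q, so Q_t = 7. Buyers pay P_b = 118; sellers receive P_s = P_b - 76 = 42.
PS = (1/2)(Q_t)(P_s - 7) = (1/2)(7)(35) = 122.5.

122.50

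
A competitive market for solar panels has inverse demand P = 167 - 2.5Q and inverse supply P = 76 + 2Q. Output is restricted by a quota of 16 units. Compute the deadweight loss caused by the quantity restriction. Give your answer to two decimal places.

40.11

Unrestricted equilibrium: Q* = (167 - 76)/(2.5 + 2) = 20.2222.
At Q = 16 the demand price is 167 - 2.5(16) = 127 and the supply price is 76 + 2(16) = 108.
DWL = (1/2)(gap between curves at 16) x (Q* - 16) = (1/2)(19)(4.2222) = 40.1111.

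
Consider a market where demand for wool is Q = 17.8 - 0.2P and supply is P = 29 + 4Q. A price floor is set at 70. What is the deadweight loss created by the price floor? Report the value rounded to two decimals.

36.98

Rewriting demand in inverse form: P = 89 - 5Q.
Free-market equilibrium: 89 - 5Q = 29 + 4Q gives Q* = 6.6667, P* = 55.6667.
At the floor price 70, quantity demanded is (89 - 70)/5 = 3.8; demand is the short side, so Q = 3.8 trades at P = 70.
At Q = 3.8 the demand price is 70 and the supply price is 44.2. Deadweight loss is the triangle between the curves from 3.8 to 6.6667: (1/2)(70 - 44.2)(6.6667 - 3.8) = 36.98.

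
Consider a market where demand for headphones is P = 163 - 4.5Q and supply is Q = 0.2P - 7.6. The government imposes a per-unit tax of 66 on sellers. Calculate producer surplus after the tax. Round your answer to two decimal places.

Rewriting supply in inverse form: P = 38 + 5Q.
Pre-tax equilibrium: 163 - 4.5Q = 38 + 5Q gives Q* = 13.1579, P* = 103.7895.
A tax on sellers shifts supply up by 66: 163 - 4.5Q = 38 + 5Q + 66, so Q_t = 6.2105. Buyers pay P_b = 135.0526; sellers receive P_s = P_b - 66 = 69.0526.
PS = (1/2)(Q_t)(P_s - 38) = (1/2)(6.2105)(31.0526) = 96.4266.

96.43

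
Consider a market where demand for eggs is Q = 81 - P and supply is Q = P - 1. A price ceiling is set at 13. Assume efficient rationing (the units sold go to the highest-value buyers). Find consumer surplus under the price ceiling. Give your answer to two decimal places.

Rewriting demand in inverse form: P = 81 - Q.
Rewriting supply in inverse form: P = 1 + Q.
Without the control, 81 - Q = 1 + Q so Q* = 40 and P* = 41.
At P = 13, sellers supply (13 - 1)/1 = 12 while buyers want more, so the quantity traded is 12 at price 13.
The demand price at Q = 12 is 69. CS is the trapezoid between demand and 13 over [0, 12]: (1/2)[(81 - 13) + (69 - 13)](12) = 744.

744.00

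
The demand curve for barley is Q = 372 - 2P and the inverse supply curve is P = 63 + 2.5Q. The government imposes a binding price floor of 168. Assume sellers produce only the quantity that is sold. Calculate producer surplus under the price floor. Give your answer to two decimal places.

2160.00

Rewriting demand in inverse form: P = 186 - 0.5Q.
Free-market equilibrium: 186 - 0.5Q = 63 + 2.5Q gives Q* = 41, P* = 165.5.
At the floor price 168, quantity demanded is (186 - 168)/0.5 = 36; demand is the short side, so Q = 36 trades at P = 168.
The supply price at Q = 36 is 153. PS is the trapezoid between 168 and supply over [0, 36]: (1/2)[(168 - 63) + (168 - 153)](36) = 2160.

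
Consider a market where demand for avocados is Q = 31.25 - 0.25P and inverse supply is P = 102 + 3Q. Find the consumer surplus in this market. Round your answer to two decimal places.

21.59

Rewriting demand in inverse form: P = 125 - 4Q.
Equilibrium: 125 - 4Q = 102 + 3Q, so Q* = 3.2857 and P* = 111.8571.
CS is the area between the demand curve and P* from 0 to Q*: (1/2)(3.2857)(13.1429) = 21.5918.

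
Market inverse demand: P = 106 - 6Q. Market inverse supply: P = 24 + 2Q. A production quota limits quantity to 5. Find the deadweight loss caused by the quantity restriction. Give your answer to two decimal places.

Without the quota, 106 - 6Q = 24 + 2Q gives Q* = 10.25.
At Q = 5 the demand price is 106 - 6(5) = 76 and the supply price is 24 + 2(5) = 34.
Deadweight loss is the triangle between the curves from 5 to 10.25: (1/2)(76 - 34)(10.25 - 5) = 110.25.

110.25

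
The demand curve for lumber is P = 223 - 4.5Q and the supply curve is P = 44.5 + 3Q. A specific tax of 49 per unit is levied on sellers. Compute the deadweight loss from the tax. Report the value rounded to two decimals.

Without the tax, 223 - 4.5Q = 44.5 + 3Q so Q* = 23.8 and P* = 115.9.
A tax on sellers shifts supply up by 49: 223 - 4.5Q = 44.5 + 3Q + 49, so Q_t = 17.2667. Buyers pay P_b = 145.3; sellers receive P_s = P_b - 49 = 96.3.
Deadweight loss is the triangle between the curves from Q_t to Q*: (1/2)(23.8 - 17.2667)(49) = 160.0667.

160.07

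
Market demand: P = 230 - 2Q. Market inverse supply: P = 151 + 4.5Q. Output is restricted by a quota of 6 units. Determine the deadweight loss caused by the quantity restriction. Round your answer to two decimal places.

Without the quota, 230 - 2Q = 151 + 4.5Q gives Q* = 12.1538.
At Q = 6 the demand price is 230 - 2(6) = 218 and the supply price is 151 + 4.5(6) = 178.
Deadweight loss is the triangle between the curves from 6 to 12.1538: (1/2)(218 - 178)(12.1538 - 6) = 123.0769.

123.08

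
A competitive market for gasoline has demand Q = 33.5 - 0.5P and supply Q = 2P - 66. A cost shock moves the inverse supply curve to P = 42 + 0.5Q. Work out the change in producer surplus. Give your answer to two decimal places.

-21.24

Rewriting demand in inverse form: P = 67 - 2Q.
Rewriting supply in inverse form: P = 33 + 0.5Q.
Initial equilibrium: Q_0 = 13.6, P_0 = 39.8; CS_0 = (1/2)(13.6)(27.2) = 184.96, PS_0 = (1/2)(13.6)(6.8) = 46.24.
New equilibrium: 67 - 2Q = 42 + 0.5Q gives Q_1 = 10, P_1 = 47; CS_1 = 100, PS_1 = 25.
Change in producer surplus = 25 - 46.24 = -21.24.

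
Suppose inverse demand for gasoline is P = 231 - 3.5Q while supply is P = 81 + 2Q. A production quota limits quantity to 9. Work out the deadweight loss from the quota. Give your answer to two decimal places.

Without the quota, 231 - 3.5Q = 81 + 2Q gives Q* = 27.2727.
At Q = 9 the demand price is 231 - 3.5(9) = 199.5 and the supply price is 81 + 2(9) = 99.
DWL = (1/2)(gap between curves at 9) x (Q* - 9) = (1/2)(100.5)(18.2727) = 918.2045.

918.20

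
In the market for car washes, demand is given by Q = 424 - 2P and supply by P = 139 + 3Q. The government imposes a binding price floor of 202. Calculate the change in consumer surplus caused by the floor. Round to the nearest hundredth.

Rewriting demand in inverse form: P = 212 - 0.5Q.
Without the control, 212 - 0.5Q = 139 + 3Q so Q* = 20.8571 and P* = 201.5714.
At P = 202, buyers demand (212 - 202)/0.5 = 20 while sellers would supply more, so the quantity traded is 20 at price 202.
CS goes from (1/2)(20.8571)(10.4286) = 108.7551 to 100 (computed as (212 - 202)(20) - (1/2)(0.5)(20)^2), a change of -8.7551.

-8.76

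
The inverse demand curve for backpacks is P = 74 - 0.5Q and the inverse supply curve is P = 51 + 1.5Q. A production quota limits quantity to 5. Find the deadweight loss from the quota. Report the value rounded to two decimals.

Without the quota, 74 - 0.5Q = 51 + 1.5Q gives Q* = 11.5.
At Q = 5 the demand price is 74 - 0.5(5) = 71.5 and the supply price is 51 + 1.5(5) = 58.5.
DWL = (1/2)(gap between curves at 5) x (Q* - 5) = (1/2)(13)(6.5) = 42.25.

42.25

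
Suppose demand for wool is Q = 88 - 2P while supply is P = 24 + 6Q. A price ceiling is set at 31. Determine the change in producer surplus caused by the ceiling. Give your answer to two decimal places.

-24.32

Rewriting demand in inverse form: P = 44 - 0.5Q.
Free-market equilibrium: 44 - 0.5Q = 24 + 6Q gives Q* = 3.0769, P* = 42.4615.
At the ceiling price 31, quantity supplied is (31 - 24)/6 = 1.1667; supply is the short side, so Q = 1.1667 trades at P = 31.
PS goes from (1/2)(3.0769)(18.4615) = 28.4024 to 4.0833 (computed as (31 - 24)(1.1667) - (1/2)(6)(1.1667)^2), a change of -24.319.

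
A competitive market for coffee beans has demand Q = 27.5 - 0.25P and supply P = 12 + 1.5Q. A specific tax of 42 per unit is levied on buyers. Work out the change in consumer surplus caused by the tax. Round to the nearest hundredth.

-427.64

Rewriting demand in inverse form: P = 110 - 4Q.
Pre-tax equilibrium: 110 - 4Q = 12 + 1.5Q gives Q* = 17.8182, P* = 38.7273.
A tax on buyers shifts demand down by 42: (110 - 42) - 4Q = 12 + 1.5Q, so Q_t = 10.1818. Buyers pay P_b = 69.2727; sellers receive P_s = P_b - 42 = 27.2727.
Consumers lose the trapezoid between P* and P_b out to Q_t plus the triangle from Q_t to Q*: change in CS = 207.3388 - 634.9752 = -427.6364.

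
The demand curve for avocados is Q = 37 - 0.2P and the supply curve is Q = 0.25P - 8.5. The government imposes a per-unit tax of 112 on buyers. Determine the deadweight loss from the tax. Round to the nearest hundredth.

Rewriting demand in inverse form: P = 185 - 5Q.
Rewriting supply in inverse form: P = 34 + 4Q.
Without the tax, 185 - 5Q = 34 + 4Q so Q* = 16.7778 and P* = 101.1111.
With the tax, buyers' net willingness to pay falls by 112: (185 - 112) - 5Q = 34 + 4Q, so Q_t = 4.3333. Buyers pay P_b = 163.3333; sellers receive P_s = P_b - 112 = 51.3333.
Deadweight loss is the triangle between the curves from Q_t to Q*: (1/2)(16.7778 - 4.3333)(112) = 696.8889.

696.89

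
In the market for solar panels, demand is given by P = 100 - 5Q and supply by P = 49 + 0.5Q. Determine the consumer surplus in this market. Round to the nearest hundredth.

Setting demand equal to supply, 51 = 5.5Q, so Q* = 9.2727 and P* = 53.6364.
The demand choke price is 100, so CS = (1/2)(Q*)(100 - P*) = (1/2)(9.2727)(46.3636) = 214.9587.

214.96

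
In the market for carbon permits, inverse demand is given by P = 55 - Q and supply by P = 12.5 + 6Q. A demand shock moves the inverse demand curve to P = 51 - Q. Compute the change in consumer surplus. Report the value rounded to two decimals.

Initial equilibrium: Q_0 = 6.0714, P_0 = 48.9286; CS_0 = (1/2)(6.0714)(6.0714) = 18.4311, PS_0 = (1/2)(6.0714)(36.4286) = 110.5867.
New equilibrium: 51 - Q = 12.5 + 6Q gives Q_1 = 5.5, P_1 = 45.5; CS_1 = 15.125, PS_1 = 90.75.
Change in consumer surplus = 15.125 - 18.4311 = -3.3061.

-3.31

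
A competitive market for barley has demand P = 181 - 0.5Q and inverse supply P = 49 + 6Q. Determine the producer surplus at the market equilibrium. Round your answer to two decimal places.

Equilibrium: 181 - 0.5Q = 49 + 6Q, so Q* = 20.3077 and P* = 170.8462.
PS is the area between P* and the supply curve from 0 to Q*: (1/2)(20.3077)(121.8462) = 1237.2071.

1237.21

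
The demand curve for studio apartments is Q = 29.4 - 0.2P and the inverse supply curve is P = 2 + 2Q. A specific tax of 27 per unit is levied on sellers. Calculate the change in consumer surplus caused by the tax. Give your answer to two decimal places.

Rewriting demand in inverse form: P = 147 - 5Q.
Pre-tax equilibrium: 147 - 5Q = 2 + 2Q gives Q* = 20.7143, P* = 43.4286.
With the tax, sellers need 27 more per unit: 147 - 5Q = 2 + 2Q + 27, so Q_t = 16.8571. Buyers pay P_b = 62.7143; sellers receive P_s = P_b - 27 = 35.7143.
CS falls from (1/2)(20.7143)(103.5714) = 1072.7041 to (1/2)(16.8571)(84.2857) = 710.4082, a change of -362.2959.

-362.30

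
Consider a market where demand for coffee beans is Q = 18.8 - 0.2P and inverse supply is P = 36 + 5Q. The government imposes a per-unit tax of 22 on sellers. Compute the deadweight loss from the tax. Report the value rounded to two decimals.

Rewriting demand in inverse form: P = 94 - 5Q.
Without the tax, 94 - 5Q = 36 + 5Q so Q* = 5.8 and P* = 65.
With the tax, sellers need 22 more per unit: 94 - 5Q = 36 + 5Q + 22, so Q_t = 3.6. Buyers pay P_b = 76; sellers receive P_s = P_b - 22 = 54.
The welfare triangle lost has base Q* - Q_t = 2.2 and height t = 22, so DWL = (1/2)(2.2)(22) = 24.2.

24.20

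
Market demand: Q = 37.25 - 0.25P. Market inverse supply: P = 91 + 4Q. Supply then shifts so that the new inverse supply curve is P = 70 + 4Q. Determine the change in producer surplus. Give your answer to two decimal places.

Rewriting demand in inverse form: P = 149 - 4Q.
Initial equilibrium: Q_0 = 7.25, P_0 = 120; CS_0 = (1/2)(7.25)(29) = 105.125, PS_0 = (1/2)(7.25)(29) = 105.125.
New equilibrium: 149 - 4Q = 70 + 4Q gives Q_1 = 9.875, P_1 = 109.5; CS_1 = 195.0312, PS_1 = 195.0312.
Change in producer surplus = 195.0312 - 105.125 = 89.9062.

89.91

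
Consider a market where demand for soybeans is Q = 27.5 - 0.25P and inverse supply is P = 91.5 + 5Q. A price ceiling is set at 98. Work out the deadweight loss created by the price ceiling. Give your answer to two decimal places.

Rewriting demand in inverse form: P = 110 - 4Q.
Free-market equilibrium: 110 - 4Q = 91.5 + 5Q gives Q* = 2.0556, P* = 101.7778.
At the ceiling price 98, quantity supplied is (98 - 91.5)/5 = 1.3; supply is the short side, so Q = 1.3 trades at P = 98.
The lost-trades triangle has base Q* - 1.3 = 0.7556 and height equal to the gap between the curves at Q = 1.3, which is 104.8 - 98 = 6.8. DWL = (1/2)(0.7556)(6.8) = 2.5689.

2.57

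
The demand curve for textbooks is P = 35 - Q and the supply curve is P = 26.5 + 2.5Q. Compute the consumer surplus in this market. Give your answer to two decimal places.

Set 35 - Q = 26.5 + 2.5Q, which gives 8.5 = 3.5Q, so Q* = 2.4286 and P* = 35 - (2.4286) = 32.5714.
Consumer surplus is the triangle under demand above P*: (1/2)(2.4286)(35 - 32.5714) = (1/2)(2.4286)(2.4286) = 2.949.

2.95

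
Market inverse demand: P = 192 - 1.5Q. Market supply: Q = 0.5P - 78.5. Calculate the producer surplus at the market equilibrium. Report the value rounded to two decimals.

Rewriting supply in inverse form: P = 157 + 2Q.
Set 192 - 1.5Q = 157 + 2Q, which gives 35 = 3.5Q, so Q* = 10 and P* = 192 - 1.5(10) = 177.
The supply curve's price intercept is 157, so PS = (1/2)(Q*)(P* - 157) = (1/2)(10)(20) = 100.

100.00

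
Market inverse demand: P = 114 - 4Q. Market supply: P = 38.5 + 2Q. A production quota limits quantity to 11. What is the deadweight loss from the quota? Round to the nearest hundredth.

7.52

Unrestricted equilibrium: Q* = (114 - 38.5)/(4 + 2) = 12.5833.
At Q = 11 the demand price is 114 - 4(11) = 70 and the supply price is 38.5 + 2(11) = 60.5.
DWL = (1/2)(gap between curves at 11) x (Q* - 11) = (1/2)(9.5)(1.5833) = 7.5208.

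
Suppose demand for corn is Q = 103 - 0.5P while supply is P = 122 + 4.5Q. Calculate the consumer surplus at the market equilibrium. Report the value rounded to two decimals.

167.01

Rewriting demand in inverse form: P = 206 - 2Q.
Setting demand equal to supply, 84 = 6.5Q, so Q* = 12.9231 and P* = 180.1538.
The demand choke price is 206, so CS = (1/2)(Q*)(206 - P*) = (1/2)(12.9231)(25.8462) = 167.0059.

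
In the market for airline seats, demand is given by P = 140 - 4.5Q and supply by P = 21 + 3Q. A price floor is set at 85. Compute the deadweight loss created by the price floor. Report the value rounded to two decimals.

Free-market equilibrium: 140 - 4.5Q = 21 + 3Q gives Q* = 15.8667, P* = 68.6.
At P = 85, buyers demand (140 - 85)/4.5 = 12.2222 while sellers would supply more, so the quantity traded is 12.2222 at price 85.
At Q = 12.2222 the demand price is 85 and the supply price is 57.6667. Deadweight loss is the triangle between the curves from 12.2222 to 15.8667: (1/2)(85 - 57.6667)(15.8667 - 12.2222) = 49.8074.

49.81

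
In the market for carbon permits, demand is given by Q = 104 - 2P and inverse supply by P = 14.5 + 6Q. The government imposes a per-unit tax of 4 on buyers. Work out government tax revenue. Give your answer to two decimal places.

20.62

Rewriting demand in inverse form: P = 52 - 0.5Q.
Without the tax, 52 - 0.5Q = 14.5 + 6Q so Q* = 5.7692 and P* = 49.1154.
With the tax, buyers' net willingness to pay falls by 4: (52 - 4) - 0.5Q = 14.5 + 6Q, so Q_t = 5.1538. Buyers pay P_b = 49.4231; sellers receive P_s = P_b - 4 = 45.4231.
Tax revenue = t x Q_t = 4 x 5.1538 = 20.6154.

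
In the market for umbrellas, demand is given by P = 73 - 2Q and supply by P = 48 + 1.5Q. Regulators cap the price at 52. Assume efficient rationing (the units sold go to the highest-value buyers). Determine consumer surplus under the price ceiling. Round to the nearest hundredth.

48.89

Free-market equilibrium: 73 - 2Q = 48 + 1.5Q gives Q* = 7.1429, P* = 58.7143.
At P = 52, sellers supply (52 - 48)/1.5 = 2.6667 while buyers want more, so the quantity traded is 2.6667 at price 52.
The demand price at Q = 2.6667 is 67.6667. CS is the trapezoid between demand and 52 over [0, 2.6667]: (1/2)[(73 - 52) + (67.6667 - 52)](2.6667) = 48.8889.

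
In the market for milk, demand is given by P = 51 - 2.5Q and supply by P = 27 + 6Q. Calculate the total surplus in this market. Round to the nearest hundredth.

33.88

Equilibrium: 51 - 2.5Q = 27 + 6Q, so Q* = 2.8235 and P* = 43.9412.
CS = (1/2)(2.8235)(7.0588) = 9.9654 and PS = (1/2)(2.8235)(16.9412) = 23.917, so total surplus = 33.8824.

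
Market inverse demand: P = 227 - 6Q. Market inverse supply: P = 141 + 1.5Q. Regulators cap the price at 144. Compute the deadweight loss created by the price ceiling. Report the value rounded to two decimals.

Without the control, 227 - 6Q = 141 + 1.5Q so Q* = 11.4667 and P* = 158.2.
At P = 144, sellers supply (144 - 141)/1.5 = 2 while buyers want more, so the quantity traded is 2 at price 144.
The lost-trades triangle has base Q* - 2 = 9.4667 and height equal to the gap between the curves at Q = 2, which is 215 - 144 = 71. DWL = (1/2)(9.4667)(71) = 336.0667.

336.07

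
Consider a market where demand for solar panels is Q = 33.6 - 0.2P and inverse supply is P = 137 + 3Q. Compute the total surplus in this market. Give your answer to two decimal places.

60.06

Rewriting demand in inverse form: P = 168 - 5Q.
Equilibrium: 168 - 5Q = 137 + 3Q, so Q* = 3.875 and P* = 148.625.
CS = (1/2)(3.875)(19.375) = 37.5391 and PS = (1/2)(3.875)(11.625) = 22.5234, so total surplus = 60.0625.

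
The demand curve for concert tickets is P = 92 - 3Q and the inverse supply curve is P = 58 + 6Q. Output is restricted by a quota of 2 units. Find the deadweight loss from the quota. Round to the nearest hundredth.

14.22

Without the quota, 92 - 3Q = 58 + 6Q gives Q* = 3.7778.
At Q = 2 the demand price is 92 - 3(2) = 86 and the supply price is 58 + 6(2) = 70.
Deadweight loss is the triangle between the curves from 2 to 3.7778: (1/2)(86 - 70)(3.7778 - 2) = 14.2222.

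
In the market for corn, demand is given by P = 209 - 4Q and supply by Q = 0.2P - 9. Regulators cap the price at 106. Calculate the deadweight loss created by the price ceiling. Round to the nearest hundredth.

Rewriting supply in inverse form: P = 45 + 5Q.
Free-market equilibrium: 209 - 4Q = 45 + 5Q gives Q* = 18.2222, P* = 136.1111.
At P = 106, sellers supply (106 - 45)/5 = 12.2 while buyers want more, so the quantity traded is 12.2 at price 106.
The lost-trades triangle has base Q* - 12.2 = 6.0222 and height equal to the gap between the curves at Q = 12.2, which is 160.2 - 106 = 54.2. DWL = (1/2)(6.0222)(54.2) = 163.2022.

163.20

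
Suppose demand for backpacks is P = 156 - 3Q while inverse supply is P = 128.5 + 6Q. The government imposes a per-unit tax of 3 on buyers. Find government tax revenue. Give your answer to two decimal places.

Pre-tax equilibrium: 156 - 3Q = 128.5 + 6Q gives Q* = 3.0556, P* = 146.8333.
With the tax, buyers' net willingness to pay falls by 3: (156 - 3) - 3Q = 128.5 + 6Q, so Q_t = 2.7222. Buyers pay P_b = 147.8333; sellers receive P_s = P_b - 3 = 144.8333.
Revenue is the tax times quantity traded: 3 x 2.7222 = 8.1667.

8.17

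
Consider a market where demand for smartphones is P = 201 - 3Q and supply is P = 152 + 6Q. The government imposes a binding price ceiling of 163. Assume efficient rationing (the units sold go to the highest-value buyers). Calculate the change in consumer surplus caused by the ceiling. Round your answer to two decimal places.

Free-market equilibrium: 201 - 3Q = 152 + 6Q gives Q* = 5.4444, P* = 184.6667.
At P = 163, sellers supply (163 - 152)/6 = 1.8333 while buyers want more, so the quantity traded is 1.8333 at price 163.
CS goes from (1/2)(5.4444)(16.3333) = 44.463 to 64.625 (computed as (201 - 163)(1.8333) - (1/2)(3)(1.8333)^2), a change of 20.162.

20.16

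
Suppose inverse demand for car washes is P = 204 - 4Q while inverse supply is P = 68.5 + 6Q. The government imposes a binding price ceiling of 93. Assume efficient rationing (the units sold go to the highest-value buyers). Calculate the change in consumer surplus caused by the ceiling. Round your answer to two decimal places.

52.70

Free-market equilibrium: 204 - 4Q = 68.5 + 6Q gives Q* = 13.55, P* = 149.8.
At the ceiling price 93, quantity supplied is (93 - 68.5)/6 = 4.0833; supply is the short side, so Q = 4.0833 trades at P = 93.
CS goes from (1/2)(13.55)(54.2) = 367.205 to 419.9028 (computed as (204 - 93)(4.0833) - (1/2)(4)(4.0833)^2), a change of 52.6978.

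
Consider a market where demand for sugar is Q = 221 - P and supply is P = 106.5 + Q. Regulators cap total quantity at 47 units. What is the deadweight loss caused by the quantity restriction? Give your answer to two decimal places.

Rewriting demand in inverse form: P = 221 - Q.
Without the quota, 221 - Q = 106.5 + Q gives Q* = 57.25.
At Q = 47 the demand price is 221 - (47) = 174 and the supply price is 106.5 + (47) = 153.5.
Deadweight loss is the triangle between the curves from 47 to 57.25: (1/2)(174 - 153.5)(57.25 - 47) = 105.0625.

105.06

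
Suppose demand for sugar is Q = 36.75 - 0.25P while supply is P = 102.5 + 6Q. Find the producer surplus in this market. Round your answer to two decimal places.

59.41

Rewriting demand in inverse form: P = 147 - 4Q.
Set 147 - 4Q = 102.5 + 6Q, which gives 44.5 = 10Q, so Q* = 4.45 and P* = 147 - 4(4.45) = 129.2.
Producer surplus is the triangle above supply below P*: (1/2)(4.45)(129.2 - 102.5) = (1/2)(4.45)(26.7) = 59.4075.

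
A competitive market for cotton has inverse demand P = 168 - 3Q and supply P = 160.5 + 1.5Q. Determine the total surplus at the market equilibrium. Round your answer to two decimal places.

Set 168 - 3Q = 160.5 + 1.5Q, which gives 7.5 = 4.5Q, so Q* = 1.6667 and P* = 168 - 3(1.6667) = 163.
Total surplus is the full triangle between the curves from 0 to Q*: (1/2)(1.6667)(168 - 160.5) = 6.25.

6.25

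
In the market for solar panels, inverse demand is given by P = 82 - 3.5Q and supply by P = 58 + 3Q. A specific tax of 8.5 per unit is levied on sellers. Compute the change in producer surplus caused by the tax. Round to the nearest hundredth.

Without the tax, 82 - 3.5Q = 58 + 3Q so Q* = 3.6923 and P* = 69.0769.
A tax on sellers shifts supply up by 8.5: 82 - 3.5Q = 58 + 3Q + 8.5, so Q_t = 2.3846. Buyers pay P_b = 73.6538; sellers receive P_s = P_b - 8.5 = 65.1538.
PS falls from (1/2)(3.6923)(11.0769) = 20.4497 to (1/2)(2.3846)(7.1538) = 8.5296, a change of -11.9201.

-11.92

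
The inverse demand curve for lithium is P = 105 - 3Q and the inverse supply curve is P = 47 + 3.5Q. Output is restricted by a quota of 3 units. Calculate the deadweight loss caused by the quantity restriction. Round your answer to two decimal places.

114.02

Without the quota, 105 - 3Q = 47 + 3.5Q gives Q* = 8.9231.
At Q = 3 the demand price is 105 - 3(3) = 96 and the supply price is 47 + 3.5(3) = 57.5.
DWL = (1/2)(gap between curves at 3) x (Q* - 3) = (1/2)(38.5)(5.9231) = 114.0192.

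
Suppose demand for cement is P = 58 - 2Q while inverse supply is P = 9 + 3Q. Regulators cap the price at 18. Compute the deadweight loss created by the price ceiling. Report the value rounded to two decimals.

Without the control, 58 - 2Q = 9 + 3Q so Q* = 9.8 and P* = 38.4.
At the ceiling price 18, quantity supplied is (18 - 9)/3 = 3; supply is the short side, so Q = 3 trades at P = 18.
The lost-trades triangle has base Q* - 3 = 6.8 and height equal to the gap between the curves at Q = 3, which is 52 - 18 = 34. DWL = (1/2)(6.8)(34) = 115.6.

115.60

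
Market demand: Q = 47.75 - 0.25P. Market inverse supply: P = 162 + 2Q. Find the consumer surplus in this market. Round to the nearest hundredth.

46.72

Rewriting demand in inverse form: P = 191 - 4Q.
Set 191 - 4Q = 162 + 2Q, which gives 29 = 6Q, so Q* = 4.8333 and P* = 191 - 4(4.8333) = 171.6667.
Consumer surplus is the triangle under demand above P*: (1/2)(4.8333)(191 - 171.6667) = (1/2)(4.8333)(19.3333) = 46.7222.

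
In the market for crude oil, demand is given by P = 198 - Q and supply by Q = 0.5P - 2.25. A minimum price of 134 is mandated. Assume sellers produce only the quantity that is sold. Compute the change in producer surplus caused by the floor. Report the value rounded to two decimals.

31.75

Rewriting supply in inverse form: P = 4.5 + 2Q.
Without the control, 198 - Q = 4.5 + 2Q so Q* = 64.5 and P* = 133.5.
At P = 134, buyers demand (198 - 134)/1 = 64 while sellers would supply more, so the quantity traded is 64 at price 134.
PS goes from (1/2)(64.5)(129) = 4160.25 to 4192 (computed as (134 - 4.5)(64) - (1/2)(2)(64)^2), a change of 31.75.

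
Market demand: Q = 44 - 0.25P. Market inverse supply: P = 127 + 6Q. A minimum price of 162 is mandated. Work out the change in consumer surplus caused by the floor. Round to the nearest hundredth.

Rewriting demand in inverse form: P = 176 - 4Q.
Free-market equilibrium: 176 - 4Q = 127 + 6Q gives Q* = 4.9, P* = 156.4.
At the floor price 162, quantity demanded is (176 - 162)/4 = 3.5; demand is the short side, so Q = 3.5 trades at P = 162.
CS goes from (1/2)(4.9)(19.6) = 48.02 to 24.5 (computed as (176 - 162)(3.5) - (1/2)(4)(3.5)^2), a change of -23.52.

-23.52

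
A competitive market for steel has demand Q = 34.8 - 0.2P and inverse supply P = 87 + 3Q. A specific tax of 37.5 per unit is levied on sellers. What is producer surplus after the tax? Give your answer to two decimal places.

57.43

Rewriting demand in inverse form: P = 174 - 5Q.
Pre-tax equilibrium: 174 - 5Q = 87 + 3Q gives Q* = 10.875, P* = 119.625.
With the tax, sellers need 37.5 more per unit: 174 - 5Q = 87 + 3Q + 37.5, so Q_t = 6.1875. Buyers pay P_b = 143.0625; sellers receive P_s = P_b - 37.5 = 105.5625.
Producer surplus is the triangle above supply below P_s: (1/2)(6.1875)(105.5625 - 87) = 57.4277.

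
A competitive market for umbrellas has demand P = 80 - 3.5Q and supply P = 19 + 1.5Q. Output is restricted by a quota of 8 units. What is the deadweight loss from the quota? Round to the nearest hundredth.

Without the quota, 80 - 3.5Q = 19 + 1.5Q gives Q* = 12.2.
At Q = 8 the demand price is 80 - 3.5(8) = 52 and the supply price is 19 + 1.5(8) = 31.
Deadweight loss is the triangle between the curves from 8 to 12.2: (1/2)(52 - 31)(12.2 - 8) = 44.1.

44.10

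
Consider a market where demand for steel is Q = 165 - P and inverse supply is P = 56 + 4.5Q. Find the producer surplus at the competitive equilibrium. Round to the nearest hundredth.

Rewriting demand in inverse form: P = 165 - Q.
Equilibrium: 165 - Q = 56 + 4.5Q, so Q* = 19.8182 and P* = 145.1818.
PS is the area between P* and the supply curve from 0 to Q*: (1/2)(19.8182)(89.1818) = 883.7107.

883.71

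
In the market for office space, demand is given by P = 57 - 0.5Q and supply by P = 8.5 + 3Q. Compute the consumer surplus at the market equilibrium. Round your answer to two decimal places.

48.01

Equilibrium: 57 - 0.5Q = 8.5 + 3Q, so Q* = 13.8571 and P* = 50.0714.
Consumer surplus is the triangle under demand above P*: (1/2)(13.8571)(57 - 50.0714) = (1/2)(13.8571)(6.9286) = 48.0051.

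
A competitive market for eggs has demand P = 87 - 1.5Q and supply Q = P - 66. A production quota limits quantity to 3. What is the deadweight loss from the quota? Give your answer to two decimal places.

36.45

Rewriting supply in inverse form: P = 66 + Q.
Unrestricted equilibrium: Q* = (87 - 66)/(1.5 + 1) = 8.4.
At Q = 3 the demand price is 87 - 1.5(3) = 82.5 and the supply price is 66 + (3) = 69.
Deadweight loss is the triangle between the curves from 3 to 8.4: (1/2)(82.5 - 69)(8.4 - 3) = 36.45.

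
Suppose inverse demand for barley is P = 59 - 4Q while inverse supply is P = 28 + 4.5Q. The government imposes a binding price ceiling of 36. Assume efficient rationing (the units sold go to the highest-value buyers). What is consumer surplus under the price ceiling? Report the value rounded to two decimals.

34.57

Free-market equilibrium: 59 - 4Q = 28 + 4.5Q gives Q* = 3.6471, P* = 44.4118.
At the ceiling price 36, quantity supplied is (36 - 28)/4.5 = 1.7778; supply is the short side, so Q = 1.7778 trades at P = 36.
The demand price at Q = 1.7778 is 51.8889. CS is the trapezoid between demand and 36 over [0, 1.7778]: (1/2)[(59 - 36) + (51.8889 - 36)](1.7778) = 34.5679.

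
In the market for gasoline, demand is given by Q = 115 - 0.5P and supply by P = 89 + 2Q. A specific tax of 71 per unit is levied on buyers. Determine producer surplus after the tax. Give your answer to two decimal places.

Rewriting demand in inverse form: P = 230 - 2Q.
Pre-tax equilibrium: 230 - 2Q = 89 + 2Q gives Q* = 35.25, P* = 159.5.
A tax on buyers shifts demand down by 71: (230 - 71) - 2Q = 89 + 2Q, so Q_t = 17.5. Buyers pay P_b = 195; sellers receive P_s = P_b - 71 = 124.
PS = (1/2)(Q_t)(P_s - 89) = (1/2)(17.5)(35) = 306.25.

306.25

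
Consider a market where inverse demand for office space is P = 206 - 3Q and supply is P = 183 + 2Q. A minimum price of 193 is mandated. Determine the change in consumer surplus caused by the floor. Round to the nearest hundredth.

Free-market equilibrium: 206 - 3Q = 183 + 2Q gives Q* = 4.6, P* = 192.2.
At P = 193, buyers demand (206 - 193)/3 = 4.3333 while sellers would supply more, so the quantity traded is 4.3333 at price 193.
CS goes from (1/2)(4.6)(13.8) = 31.74 to 28.1667 (computed as (206 - 193)(4.3333) - (1/2)(3)(4.3333)^2), a change of -3.5733.

-3.57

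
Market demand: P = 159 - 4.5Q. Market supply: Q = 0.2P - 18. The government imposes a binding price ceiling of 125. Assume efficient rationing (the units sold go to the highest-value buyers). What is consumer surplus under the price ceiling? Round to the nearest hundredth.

127.75

Rewriting supply in inverse form: P = 90 + 5Q.
Without the control, 159 - 4.5Q = 90 + 5Q so Q* = 7.2632 and P* = 126.3158.
At P = 125, sellers supply (125 - 90)/5 = 7 while buyers want more, so the quantity traded is 7 at price 125.
The demand price at Q = 7 is 127.5. CS is the trapezoid between demand and 125 over [0, 7]: (1/2)[(159 - 125) + (127.5 - 125)](7) = 127.75.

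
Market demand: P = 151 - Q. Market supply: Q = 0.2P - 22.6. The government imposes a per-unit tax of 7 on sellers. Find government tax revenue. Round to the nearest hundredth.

Rewriting supply in inverse form: P = 113 + 5Q.
Pre-tax equilibrium: 151 - Q = 113 + 5Q gives Q* = 6.3333, P* = 144.6667.
A tax on sellers shifts supply up by 7: 151 - Q = 113 + 5Q + 7, so Q_t = 5.1667. Buyers pay P_b = 145.8333; sellers receive P_s = P_b - 7 = 138.8333.
Revenue is the tax times quantity traded: 7 x 5.1667 = 36.1667.

36.17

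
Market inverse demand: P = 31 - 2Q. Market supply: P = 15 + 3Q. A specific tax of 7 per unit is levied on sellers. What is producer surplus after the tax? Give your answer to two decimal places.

4.86

Pre-tax equilibrium: 31 - 2Q = 15 + 3Q gives Q* = 3.2, P* = 24.6.
With the tax, sellers need 7 more per unit: 31 - 2Q = 15 + 3Q + 7, so Q_t = 1.8. Buyers pay P_b = 27.4; sellers receive P_s = P_b - 7 = 20.4.
Producer surplus is the triangle above supply below P_s: (1/2)(1.8)(20.4 - 15) = 4.86.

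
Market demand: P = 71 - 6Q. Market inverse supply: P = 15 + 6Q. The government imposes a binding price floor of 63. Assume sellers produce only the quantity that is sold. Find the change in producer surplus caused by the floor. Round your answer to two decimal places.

Without the control, 71 - 6Q = 15 + 6Q so Q* = 4.6667 and P* = 43.
At P = 63, buyers demand (71 - 63)/6 = 1.3333 while sellers would supply more, so the quantity traded is 1.3333 at price 63.
PS goes from (1/2)(4.6667)(28) = 65.3333 to 58.6667 (computed as (63 - 15)(1.3333) - (1/2)(6)(1.3333)^2), a change of -6.6667.

-6.67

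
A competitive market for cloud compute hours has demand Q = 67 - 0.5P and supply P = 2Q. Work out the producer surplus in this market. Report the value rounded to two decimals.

1122.25

Rewriting demand in inverse form: P = 134 - 2Q.
Set 134 - 2Q = 2Q, which gives 134 = 4Q, so Q* = 33.5 and P* = 134 - 2(33.5) = 67.
PS is the area between P* and the supply curve from 0 to Q*: (1/2)(33.5)(67) = 1122.25.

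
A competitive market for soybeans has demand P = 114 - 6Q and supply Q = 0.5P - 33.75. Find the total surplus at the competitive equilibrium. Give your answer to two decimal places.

Rewriting supply in inverse form: P = 67.5 + 2Q.
Equilibrium: 114 - 6Q = 67.5 + 2Q, so Q* = 5.8125 and P* = 79.125.
Total surplus is the full triangle between the curves from 0 to Q*: (1/2)(5.8125)(114 - 67.5) = 135.1406.

135.14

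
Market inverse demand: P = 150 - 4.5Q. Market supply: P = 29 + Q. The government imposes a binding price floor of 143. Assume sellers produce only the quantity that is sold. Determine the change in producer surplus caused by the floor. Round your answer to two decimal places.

Free-market equilibrium: 150 - 4.5Q = 29 + Q gives Q* = 22, P* = 51.
At P = 143, buyers demand (150 - 143)/4.5 = 1.5556 while sellers would supply more, so the quantity traded is 1.5556 at price 143.
PS goes from (1/2)(22)(22) = 242 to 176.1235 (computed as (143 - 29)(1.5556) - (1/2)(1)(1.5556)^2), a change of -65.8765.

-65.88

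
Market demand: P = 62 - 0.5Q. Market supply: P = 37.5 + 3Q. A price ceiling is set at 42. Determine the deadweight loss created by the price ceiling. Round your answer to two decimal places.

52.94

Without the control, 62 - 0.5Q = 37.5 + 3Q so Q* = 7 and P* = 58.5.
At the ceiling price 42, quantity supplied is (42 - 37.5)/3 = 1.5; supply is the short side, so Q = 1.5 trades at P = 42.
The lost-trades triangle has base Q* - 1.5 = 5.5 and height equal to the gap between the curves at Q = 1.5, which is 61.25 - 42 = 19.25. DWL = (1/2)(5.5)(19.25) = 52.9375.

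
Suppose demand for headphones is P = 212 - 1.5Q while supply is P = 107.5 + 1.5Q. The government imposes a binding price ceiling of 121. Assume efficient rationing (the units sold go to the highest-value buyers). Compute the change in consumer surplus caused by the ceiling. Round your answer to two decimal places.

Free-market equilibrium: 212 - 1.5Q = 107.5 + 1.5Q gives Q* = 34.8333, P* = 159.75.
At P = 121, sellers supply (121 - 107.5)/1.5 = 9 while buyers want more, so the quantity traded is 9 at price 121.
CS goes from (1/2)(34.8333)(52.25) = 910.0208 to 758.25 (computed as (212 - 121)(9) - (1/2)(1.5)(9)^2), a change of -151.7708.

-151.77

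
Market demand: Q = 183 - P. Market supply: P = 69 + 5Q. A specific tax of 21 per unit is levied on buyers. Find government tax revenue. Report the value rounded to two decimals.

325.50

Rewriting demand in inverse form: P = 183 - Q.
Without the tax, 183 - Q = 69 + 5Q so Q* = 19 and P* = 164.
A tax on buyers shifts demand down by 21: (183 - 21) - Q = 69 + 5Q, so Q_t = 15.5. Buyers pay P_b = 167.5; sellers receive P_s = P_b - 21 = 146.5.
Revenue is the tax times quantity traded: 21 x 15.5 = 325.5.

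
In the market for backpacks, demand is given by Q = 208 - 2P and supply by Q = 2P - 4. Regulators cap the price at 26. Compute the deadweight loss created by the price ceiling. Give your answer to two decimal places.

Rewriting demand in inverse form: P = 104 - 0.5Q.
Rewriting supply in inverse form: P = 2 + 0.5Q.
Free-market equilibrium: 104 - 0.5Q = 2 + 0.5Q gives Q* = 102, P* = 53.
At the ceiling price 26, quantity supplied is (26 - 2)/0.5 = 48; supply is the short side, so Q = 48 trades at P = 26.
The lost-trades triangle has base Q* - 48 = 54 and height equal to the gap between the curves at Q = 48, which is 80 - 26 = 54. DWL = (1/2)(54)(54) = 1458.

1458.00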